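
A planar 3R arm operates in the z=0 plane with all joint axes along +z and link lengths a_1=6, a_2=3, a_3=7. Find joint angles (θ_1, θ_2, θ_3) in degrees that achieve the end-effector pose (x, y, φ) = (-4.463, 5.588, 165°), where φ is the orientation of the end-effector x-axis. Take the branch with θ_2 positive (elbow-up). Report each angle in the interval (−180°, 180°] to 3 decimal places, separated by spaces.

29.998 135.002 -0.000

wrist centre = target − a_3·(cos φ, sin φ) = (2.2985, 3.7763)
cos θ_2 = (19.5432−6²−3²)/(2·6·3) = -0.7071; θ_2 = 135.0021° (elbow-up)
β = atan2(3.7763,2.2985) = 58.6726°; ψ = atan2(2.1212,3.8786) = 28.6746°
θ_1 = β − ψ = 29.9980°
θ_3 = φ − θ_1 − θ_2 = -0.0001° (wrapped to (-180°,180°])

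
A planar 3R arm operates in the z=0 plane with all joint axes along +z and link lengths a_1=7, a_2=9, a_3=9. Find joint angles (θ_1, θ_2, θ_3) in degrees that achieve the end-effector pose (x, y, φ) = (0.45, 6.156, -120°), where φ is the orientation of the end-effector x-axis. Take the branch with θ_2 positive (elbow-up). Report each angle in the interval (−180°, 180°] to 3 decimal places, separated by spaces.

45.006 44.990 150.005

wrist centre = target − a_3·(cos φ, sin φ) = (4.9500, 13.9502)
cos θ_2 = (219.1114−7²−9²)/(2·7·9) = 0.7072; θ_2 = 44.9898° (elbow-up)
β = atan2(13.9502,4.9500) = 70.4636°; ψ = atan2(6.3628,13.3651) = 25.4581°
θ_1 = β − ψ = 45.0056°
θ_3 = φ − θ_1 − θ_2 = 150.0047° (wrapped to (-180°,180°])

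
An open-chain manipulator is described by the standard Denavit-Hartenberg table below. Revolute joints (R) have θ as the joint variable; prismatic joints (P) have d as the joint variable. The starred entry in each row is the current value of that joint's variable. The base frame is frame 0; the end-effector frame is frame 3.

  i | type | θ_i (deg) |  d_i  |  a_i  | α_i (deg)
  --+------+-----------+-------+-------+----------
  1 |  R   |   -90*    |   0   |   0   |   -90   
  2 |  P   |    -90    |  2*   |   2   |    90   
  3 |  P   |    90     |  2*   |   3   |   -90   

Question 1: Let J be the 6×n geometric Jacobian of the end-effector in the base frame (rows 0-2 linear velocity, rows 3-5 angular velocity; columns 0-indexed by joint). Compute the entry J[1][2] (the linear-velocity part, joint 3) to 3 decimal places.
prismatic axis z_2 = (-0.0000,1.0000,0.0000)
J_v[:, 2] = z_2; J_ω[:, 2] = (0,0,0)
entry J[1][2] = 1.0000

1.000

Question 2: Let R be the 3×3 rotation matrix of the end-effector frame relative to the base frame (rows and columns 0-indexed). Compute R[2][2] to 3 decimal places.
End-effector z-axis (col 2 of R) = (0.0000,0.0000,-1.0000)
R[2][2] = -1.0000

-1.000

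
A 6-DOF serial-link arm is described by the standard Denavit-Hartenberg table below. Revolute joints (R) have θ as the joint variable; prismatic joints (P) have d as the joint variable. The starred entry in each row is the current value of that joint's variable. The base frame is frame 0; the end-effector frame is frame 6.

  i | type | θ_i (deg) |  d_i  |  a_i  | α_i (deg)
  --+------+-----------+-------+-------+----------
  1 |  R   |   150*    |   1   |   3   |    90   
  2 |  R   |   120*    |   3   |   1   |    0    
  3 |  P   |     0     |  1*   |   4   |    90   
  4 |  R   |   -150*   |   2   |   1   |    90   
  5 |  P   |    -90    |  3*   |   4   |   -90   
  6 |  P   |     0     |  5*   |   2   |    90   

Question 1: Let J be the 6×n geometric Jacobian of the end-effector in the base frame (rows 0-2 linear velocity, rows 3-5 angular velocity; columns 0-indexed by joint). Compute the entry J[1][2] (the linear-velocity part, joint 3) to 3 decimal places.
0.866

prismatic axis z_2 = (0.5000,0.8660,0.0000)
J_v[:, 2] = z_2; J_ω[:, 2] = (0,0,0)
entry J[1][2] = 0.8660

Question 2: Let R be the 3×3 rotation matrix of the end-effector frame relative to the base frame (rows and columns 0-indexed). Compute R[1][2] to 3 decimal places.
0.875

End-effector z-axis (col 2 of R) = (0.2165,0.8750,-0.4330)
R[1][2] = 0.8750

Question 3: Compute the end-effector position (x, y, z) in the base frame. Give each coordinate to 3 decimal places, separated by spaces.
after link 1: o_1 = (-2.5981, 1.5000, 1.0000)
after link 2: o_2 = (-0.6651, 3.8481, 1.8660)
after link 3: o_3 = (1.5670, 3.7141, 5.3301)
after link 4: o_4 = (-0.5580, 4.3636, 5.5801)
after link 5: o_5 = (3.0915, 5.2566, 2.2811)
after link 6: o_6 = (1.4665, 3.3080, -2.4689)

1.467 3.308 -2.469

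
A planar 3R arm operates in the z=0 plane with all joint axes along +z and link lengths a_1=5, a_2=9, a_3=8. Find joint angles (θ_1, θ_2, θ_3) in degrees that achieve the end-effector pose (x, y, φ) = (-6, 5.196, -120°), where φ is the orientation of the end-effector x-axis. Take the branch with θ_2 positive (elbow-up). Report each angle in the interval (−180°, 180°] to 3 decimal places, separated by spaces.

59.998 60.003 119.999

wrist centre = target − a_3·(cos φ, sin φ) = (-2.0000, 12.1242)
cos θ_2 = (150.9963−5²−9²)/(2·5·9) = 0.5000; θ_2 = 60.0027° (elbow-up)
β = atan2(12.1242,-2.0000) = 99.3671°; ψ = atan2(7.7944,9.4996) = 39.3689°
θ_1 = β − ψ = 59.9983°
θ_3 = φ − θ_1 − θ_2 = 119.9990° (wrapped to (-180°,180°])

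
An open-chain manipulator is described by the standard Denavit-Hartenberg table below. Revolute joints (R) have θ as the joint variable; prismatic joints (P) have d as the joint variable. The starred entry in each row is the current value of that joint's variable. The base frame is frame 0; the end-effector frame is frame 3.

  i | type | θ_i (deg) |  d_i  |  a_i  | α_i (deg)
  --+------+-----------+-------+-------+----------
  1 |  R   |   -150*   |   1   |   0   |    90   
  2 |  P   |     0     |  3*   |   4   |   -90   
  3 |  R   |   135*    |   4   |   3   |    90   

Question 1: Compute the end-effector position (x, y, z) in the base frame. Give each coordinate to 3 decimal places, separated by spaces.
-2.066 -0.178 5.000

after link 1: o_1 = (0.0000, 0.0000, 1.0000)
after link 2: o_2 = (-4.9641, 0.5981, 1.0000)
after link 3: o_3 = (-2.0663, -0.1784, 5.0000)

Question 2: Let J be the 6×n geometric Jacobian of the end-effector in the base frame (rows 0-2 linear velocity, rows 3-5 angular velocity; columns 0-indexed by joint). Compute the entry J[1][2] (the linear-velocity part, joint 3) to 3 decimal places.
axis z_2 = (0.0000,0.0000,1.0000); lever o_n−o_2 = (2.8978,-0.7765,4.0000)
cross product → J_v[:, 2] = (0.7765,2.8978,-0.0000)
J_ω[:, 2] = z_2
entry J[1][2] = 2.8978

2.898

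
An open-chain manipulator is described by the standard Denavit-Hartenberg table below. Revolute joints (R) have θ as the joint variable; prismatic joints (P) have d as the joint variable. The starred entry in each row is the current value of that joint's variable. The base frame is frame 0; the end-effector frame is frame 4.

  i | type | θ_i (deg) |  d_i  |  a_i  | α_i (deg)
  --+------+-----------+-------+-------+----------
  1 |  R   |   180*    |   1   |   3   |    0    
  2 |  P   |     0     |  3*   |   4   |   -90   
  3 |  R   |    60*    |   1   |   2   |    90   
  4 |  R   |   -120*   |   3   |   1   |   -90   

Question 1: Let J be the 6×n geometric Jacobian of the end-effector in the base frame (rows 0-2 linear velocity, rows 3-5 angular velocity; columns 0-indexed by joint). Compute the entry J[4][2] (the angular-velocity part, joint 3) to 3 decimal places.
axis z_2 = (-0.0000,-1.0000,0.0000); lever o_n−o_2 = (-3.3481,-0.1340,0.2010)
cross product → J_v[:, 2] = (-0.2010,-0.0000,-3.3481)
J_ω[:, 2] = z_2
entry J[4][2] = -1.0000

-1.000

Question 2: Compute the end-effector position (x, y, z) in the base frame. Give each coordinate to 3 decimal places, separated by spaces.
after link 1: o_1 = (-3.0000, 0.0000, 1.0000)
after link 2: o_2 = (-7.0000, 0.0000, 4.0000)
after link 3: o_3 = (-8.0000, -1.0000, 2.2679)
after link 4: o_4 = (-10.3481, -0.1340, 4.2010)

-10.348 -0.134 4.201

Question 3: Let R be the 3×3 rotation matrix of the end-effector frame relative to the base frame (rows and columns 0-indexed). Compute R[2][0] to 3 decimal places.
End-effector x-axis (col 0 of R) = (0.2500,0.8660,0.4330)
R[2][0] = 0.4330

0.433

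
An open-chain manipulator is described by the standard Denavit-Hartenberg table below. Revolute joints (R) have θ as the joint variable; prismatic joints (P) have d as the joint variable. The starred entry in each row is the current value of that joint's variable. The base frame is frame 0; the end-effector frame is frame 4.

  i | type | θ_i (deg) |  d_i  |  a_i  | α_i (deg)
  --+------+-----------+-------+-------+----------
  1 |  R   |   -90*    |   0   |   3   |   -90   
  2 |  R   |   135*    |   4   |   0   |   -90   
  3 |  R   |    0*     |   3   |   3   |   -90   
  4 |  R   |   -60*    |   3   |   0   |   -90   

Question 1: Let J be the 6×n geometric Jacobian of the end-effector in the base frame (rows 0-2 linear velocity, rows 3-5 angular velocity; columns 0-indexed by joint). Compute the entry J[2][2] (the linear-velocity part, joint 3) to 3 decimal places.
axis z_2 = (-0.0000,0.7071,0.7071); lever o_n−o_2 = (-3.0000,4.2426,-0.0000)
cross product → J_v[:, 2] = (-3.0000,-2.1213,2.1213)
J_ω[:, 2] = z_2
entry J[2][2] = 2.1213

2.121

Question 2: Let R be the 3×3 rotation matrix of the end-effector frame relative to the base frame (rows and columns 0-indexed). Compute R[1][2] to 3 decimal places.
End-effector z-axis (col 2 of R) = (-0.0000,0.2588,-0.9659)
R[1][2] = 0.2588

0.259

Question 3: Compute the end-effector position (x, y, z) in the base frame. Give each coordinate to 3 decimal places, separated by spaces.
1.000 1.243 -0.000

after link 1: o_1 = (0.0000, -3.0000, 0.0000)
after link 2: o_2 = (4.0000, -3.0000, 0.0000)
after link 3: o_3 = (4.0000, 1.2426, -0.0000)
after link 4: o_4 = (1.0000, 1.2426, -0.0000)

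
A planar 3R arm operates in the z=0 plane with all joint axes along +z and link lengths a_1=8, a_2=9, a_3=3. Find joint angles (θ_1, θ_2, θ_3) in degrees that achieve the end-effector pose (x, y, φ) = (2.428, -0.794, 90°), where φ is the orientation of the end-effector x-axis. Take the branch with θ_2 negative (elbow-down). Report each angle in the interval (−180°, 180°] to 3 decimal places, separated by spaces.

30.001 -150.002 -149.999

wrist centre = target − a_3·(cos φ, sin φ) = (2.4280, -3.7940)
cos θ_2 = (20.2896−8²−9²)/(2·8·9) = -0.8660; θ_2 = -150.0022° (elbow-down)
β = atan2(-3.7940,2.4280) = -57.3825°; ψ = atan2(-4.4997,0.2056) = -87.3839°
θ_1 = β − ψ = 30.0014°
θ_3 = φ − θ_1 − θ_2 = -149.9992° (wrapped to (-180°,180°])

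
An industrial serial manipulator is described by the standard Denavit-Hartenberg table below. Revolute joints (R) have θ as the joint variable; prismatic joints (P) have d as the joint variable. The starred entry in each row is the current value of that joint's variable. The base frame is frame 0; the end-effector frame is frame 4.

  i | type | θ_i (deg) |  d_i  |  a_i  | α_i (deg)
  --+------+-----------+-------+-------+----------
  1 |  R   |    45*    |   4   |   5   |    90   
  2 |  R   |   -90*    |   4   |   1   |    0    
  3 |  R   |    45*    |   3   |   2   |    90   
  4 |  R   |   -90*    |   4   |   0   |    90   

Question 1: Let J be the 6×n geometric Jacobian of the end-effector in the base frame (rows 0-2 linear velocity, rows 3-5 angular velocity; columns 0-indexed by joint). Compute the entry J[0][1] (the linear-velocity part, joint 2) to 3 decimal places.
3.707

axis z_1 = (0.7071,-0.7071,0.0000); lever o_n−o_1 = (3.9497,-5.9497,-5.2426)
cross product → J_v[:, 1] = (3.7071,3.7071,-1.4142)
J_ω[:, 1] = z_1
entry J[0][1] = 3.7071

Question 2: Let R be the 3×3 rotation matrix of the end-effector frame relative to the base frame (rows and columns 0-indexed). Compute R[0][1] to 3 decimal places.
End-effector y-axis (col 1 of R) = (-0.5000,-0.5000,-0.7071)
R[0][1] = -0.5000

-0.500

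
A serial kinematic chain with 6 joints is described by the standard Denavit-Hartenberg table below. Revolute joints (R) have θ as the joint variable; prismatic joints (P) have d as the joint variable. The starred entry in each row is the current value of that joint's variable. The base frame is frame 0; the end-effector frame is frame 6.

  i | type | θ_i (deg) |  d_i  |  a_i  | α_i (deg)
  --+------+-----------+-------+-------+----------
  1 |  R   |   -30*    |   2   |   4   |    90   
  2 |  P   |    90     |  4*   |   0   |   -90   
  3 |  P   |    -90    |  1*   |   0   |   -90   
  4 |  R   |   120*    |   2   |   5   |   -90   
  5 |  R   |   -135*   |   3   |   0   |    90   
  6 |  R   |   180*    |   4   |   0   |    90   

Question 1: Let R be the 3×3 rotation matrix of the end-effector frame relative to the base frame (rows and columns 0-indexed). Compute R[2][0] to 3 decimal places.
End-effector x-axis (col 0 of R) = (0.7071,0.0000,-0.7071)
R[2][0] = -0.7071

-0.707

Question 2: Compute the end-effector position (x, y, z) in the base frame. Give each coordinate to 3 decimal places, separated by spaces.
2.770 -1.964 1.172

after link 1: o_1 = (3.4641, -2.0000, 2.0000)
after link 2: o_2 = (1.4641, -5.4641, 2.0000)
after link 3: o_3 = (0.5981, -4.9641, 2.0000)
after link 4: o_4 = (5.5981, -4.9641, 4.0000)
after link 5: o_5 = (5.5981, -1.9641, 4.0000)
after link 6: o_6 = (2.7696, -1.9641, 1.1716)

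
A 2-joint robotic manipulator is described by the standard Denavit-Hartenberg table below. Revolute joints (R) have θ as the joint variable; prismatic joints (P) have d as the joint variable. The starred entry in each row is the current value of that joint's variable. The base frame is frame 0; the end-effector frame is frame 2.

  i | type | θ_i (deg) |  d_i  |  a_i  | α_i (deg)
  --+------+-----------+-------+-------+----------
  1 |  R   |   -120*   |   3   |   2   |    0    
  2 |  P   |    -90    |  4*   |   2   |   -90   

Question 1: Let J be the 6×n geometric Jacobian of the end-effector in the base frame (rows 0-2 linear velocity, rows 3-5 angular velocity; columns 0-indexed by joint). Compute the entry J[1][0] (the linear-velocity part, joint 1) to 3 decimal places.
axis z_0 = ẑ; lever o_n−o_0 = (-2.7321,-0.7321,7.0000)
cross product → J_v[:, 0] = (0.7321,-2.7321,0.0000)
J_ω[:, 0] = z_0
entry J[1][0] = -2.7321

-2.732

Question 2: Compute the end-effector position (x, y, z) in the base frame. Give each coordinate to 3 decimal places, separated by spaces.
after link 1: o_1 = (-1.0000, -1.7321, 3.0000)
after link 2: o_2 = (-2.7321, -0.7321, 7.0000)

-2.732 -0.732 7.000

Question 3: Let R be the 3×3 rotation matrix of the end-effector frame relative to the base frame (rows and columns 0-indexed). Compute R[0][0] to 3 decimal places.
-0.866

End-effector x-axis (col 0 of R) = (-0.8660,0.5000,0.0000)
R[0][0] = -0.8660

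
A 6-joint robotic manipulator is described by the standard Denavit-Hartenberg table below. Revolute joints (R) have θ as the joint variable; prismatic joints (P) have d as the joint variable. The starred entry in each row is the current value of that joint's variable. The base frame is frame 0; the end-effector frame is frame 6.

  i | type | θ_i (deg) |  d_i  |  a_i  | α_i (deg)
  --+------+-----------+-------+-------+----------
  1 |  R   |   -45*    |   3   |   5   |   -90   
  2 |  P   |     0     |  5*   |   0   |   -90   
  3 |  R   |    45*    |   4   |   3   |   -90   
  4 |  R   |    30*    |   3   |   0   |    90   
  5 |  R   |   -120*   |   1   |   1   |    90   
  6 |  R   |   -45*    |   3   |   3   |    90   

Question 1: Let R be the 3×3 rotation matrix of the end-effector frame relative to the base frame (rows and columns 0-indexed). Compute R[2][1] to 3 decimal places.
-0.433

End-effector y-axis (col 1 of R) = (-0.5000,0.7500,-0.4330)
R[2][1] = -0.4330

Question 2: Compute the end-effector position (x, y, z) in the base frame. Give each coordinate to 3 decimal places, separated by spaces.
after link 1: o_1 = (3.5355, -3.5355, 3.0000)
after link 2: o_2 = (7.0711, 0.0000, 3.0000)
after link 3: o_3 = (7.0711, -3.0000, -1.0000)
after link 4: o_4 = (4.0711, -3.0000, -1.0000)
after link 5: o_5 = (4.9371, -3.0670, -2.1160)
after link 6: o_6 = (5.2742, 1.1622, -2.1083)

5.274 1.162 -2.108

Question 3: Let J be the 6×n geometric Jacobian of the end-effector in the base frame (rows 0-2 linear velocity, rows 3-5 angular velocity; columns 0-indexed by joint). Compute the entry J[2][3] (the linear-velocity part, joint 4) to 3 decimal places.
axis z_3 = (-1.0000,-0.0000,-0.0000); lever o_n−o_3 = (-1.7969,4.1622,-1.1083)
cross product → J_v[:, 3] = (0.0000,-1.1083,-4.1622)
J_ω[:, 3] = z_3
entry J[2][3] = -4.1622

-4.162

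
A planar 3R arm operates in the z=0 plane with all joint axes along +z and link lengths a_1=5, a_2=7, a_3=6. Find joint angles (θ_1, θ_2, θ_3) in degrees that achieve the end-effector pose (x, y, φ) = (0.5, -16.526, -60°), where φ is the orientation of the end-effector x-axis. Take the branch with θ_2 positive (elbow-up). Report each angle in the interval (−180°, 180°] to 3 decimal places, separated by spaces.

-120.006 30.010 29.996

wrist centre = target − a_3·(cos φ, sin φ) = (-2.5000, -11.3298)
cos θ_2 = (134.6154−5²−7²)/(2·5·7) = 0.8659; θ_2 = 30.0104° (elbow-up)
β = atan2(-11.3298,-2.5000) = -102.4433°; ψ = atan2(3.5011,11.0615) = 17.5631°
θ_1 = β − ψ = -120.0064°
θ_3 = φ − θ_1 − θ_2 = 29.9960° (wrapped to (-180°,180°])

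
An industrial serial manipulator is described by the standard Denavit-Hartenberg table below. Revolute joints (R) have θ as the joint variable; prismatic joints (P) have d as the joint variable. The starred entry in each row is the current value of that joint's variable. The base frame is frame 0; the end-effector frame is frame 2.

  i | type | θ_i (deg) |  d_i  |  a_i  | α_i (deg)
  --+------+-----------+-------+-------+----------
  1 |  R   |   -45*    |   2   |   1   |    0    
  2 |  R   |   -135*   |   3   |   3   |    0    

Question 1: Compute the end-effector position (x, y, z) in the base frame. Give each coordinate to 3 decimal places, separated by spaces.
-2.293 -0.707 5.000

after link 1: o_1 = (0.7071, -0.7071, 2.0000)
after link 2: o_2 = (-2.2929, -0.7071, 5.0000)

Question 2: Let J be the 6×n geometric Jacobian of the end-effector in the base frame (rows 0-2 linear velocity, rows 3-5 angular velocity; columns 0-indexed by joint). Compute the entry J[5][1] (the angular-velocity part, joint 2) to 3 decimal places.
axis z_1 = (0.0000,0.0000,1.0000); lever o_n−o_1 = (-3.0000,-0.0000,3.0000)
cross product → J_v[:, 1] = (0.0000,-3.0000,0.0000)
J_ω[:, 1] = z_1
entry J[5][1] = 1.0000

1.000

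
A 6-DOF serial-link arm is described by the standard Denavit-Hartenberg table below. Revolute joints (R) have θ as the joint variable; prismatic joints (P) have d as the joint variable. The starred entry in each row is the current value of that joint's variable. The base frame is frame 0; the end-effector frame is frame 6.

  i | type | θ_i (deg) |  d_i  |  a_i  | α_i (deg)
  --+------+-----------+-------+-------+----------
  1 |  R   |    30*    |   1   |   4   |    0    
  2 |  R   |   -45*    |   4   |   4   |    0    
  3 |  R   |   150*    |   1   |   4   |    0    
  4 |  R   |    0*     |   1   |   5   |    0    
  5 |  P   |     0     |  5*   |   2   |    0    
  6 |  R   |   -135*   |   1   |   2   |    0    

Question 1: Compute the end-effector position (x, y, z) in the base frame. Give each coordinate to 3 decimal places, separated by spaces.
after link 1: o_1 = (3.4641, 2.0000, 1.0000)
after link 2: o_2 = (7.3278, 0.9647, 5.0000)
after link 3: o_3 = (4.4994, 3.7932, 6.0000)
after link 4: o_4 = (0.9638, 7.3287, 7.0000)
after link 5: o_5 = (-0.4504, 8.7429, 12.0000)
after link 6: o_6 = (1.5496, 8.7429, 13.0000)

1.550 8.743 13.000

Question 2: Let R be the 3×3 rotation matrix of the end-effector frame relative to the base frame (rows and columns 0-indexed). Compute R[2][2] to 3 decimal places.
End-effector z-axis (col 2 of R) = (0.0000,0.0000,1.0000)
R[2][2] = 1.0000

1.000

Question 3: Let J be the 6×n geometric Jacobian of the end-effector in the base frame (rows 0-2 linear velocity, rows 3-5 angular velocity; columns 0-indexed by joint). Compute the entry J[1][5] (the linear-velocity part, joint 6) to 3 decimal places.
2.000

axis z_5 = (0.0000,0.0000,1.0000); lever o_n−o_5 = (2.0000,0.0000,1.0000)
cross product → J_v[:, 5] = (0.0000,2.0000,0.0000)
J_ω[:, 5] = z_5
entry J[1][5] = 2.0000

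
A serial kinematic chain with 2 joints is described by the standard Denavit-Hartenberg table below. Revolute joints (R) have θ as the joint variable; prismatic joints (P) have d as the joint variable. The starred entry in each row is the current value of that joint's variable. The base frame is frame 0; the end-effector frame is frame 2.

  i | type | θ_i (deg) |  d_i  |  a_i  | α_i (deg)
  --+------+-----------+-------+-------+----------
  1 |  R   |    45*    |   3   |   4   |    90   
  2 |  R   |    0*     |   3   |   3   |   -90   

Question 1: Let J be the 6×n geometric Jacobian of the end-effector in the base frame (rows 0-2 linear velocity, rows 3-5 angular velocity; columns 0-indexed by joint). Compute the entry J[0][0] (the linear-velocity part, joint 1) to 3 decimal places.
axis z_0 = ẑ; lever o_n−o_0 = (7.0711,2.8284,3.0000)
cross product → J_v[:, 0] = (-2.8284,7.0711,0.0000)
J_ω[:, 0] = z_0
entry J[0][0] = -2.8284

-2.828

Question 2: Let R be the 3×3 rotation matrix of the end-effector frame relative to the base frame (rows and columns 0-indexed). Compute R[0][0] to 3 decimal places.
End-effector x-axis (col 0 of R) = (0.7071,0.7071,0.0000)
R[0][0] = 0.7071

0.707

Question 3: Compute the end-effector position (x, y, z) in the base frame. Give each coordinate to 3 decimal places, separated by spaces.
7.071 2.828 3.000

after link 1: o_1 = (2.8284, 2.8284, 3.0000)
after link 2: o_2 = (7.0711, 2.8284, 3.0000)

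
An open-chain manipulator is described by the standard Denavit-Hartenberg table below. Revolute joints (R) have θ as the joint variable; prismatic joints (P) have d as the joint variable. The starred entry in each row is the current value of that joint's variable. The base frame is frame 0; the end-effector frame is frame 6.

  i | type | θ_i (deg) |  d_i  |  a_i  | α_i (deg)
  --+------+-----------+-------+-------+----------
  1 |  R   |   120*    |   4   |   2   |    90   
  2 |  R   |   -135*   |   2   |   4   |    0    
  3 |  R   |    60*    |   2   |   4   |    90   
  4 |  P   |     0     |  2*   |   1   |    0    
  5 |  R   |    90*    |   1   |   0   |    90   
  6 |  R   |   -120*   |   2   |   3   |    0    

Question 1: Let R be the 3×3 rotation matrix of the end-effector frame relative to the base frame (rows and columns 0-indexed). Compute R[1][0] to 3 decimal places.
0.474

End-effector x-axis (col 0 of R) = (-0.8513,0.4744,0.2241)
R[1][0] = 0.4744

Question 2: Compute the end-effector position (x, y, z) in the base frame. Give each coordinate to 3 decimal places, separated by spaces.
after link 1: o_1 = (-1.0000, 1.7321, 4.0000)
after link 2: o_2 = (2.1463, 0.2826, 1.1716)
after link 3: o_3 = (3.3607, 2.1791, -2.6921)
after link 4: o_4 = (4.1972, 0.7302, -4.1757)
after link 5: o_5 = (4.6802, -0.1063, -4.4345)
after link 6: o_6 = (1.8675, 1.7654, -5.6939)

1.868 1.765 -5.694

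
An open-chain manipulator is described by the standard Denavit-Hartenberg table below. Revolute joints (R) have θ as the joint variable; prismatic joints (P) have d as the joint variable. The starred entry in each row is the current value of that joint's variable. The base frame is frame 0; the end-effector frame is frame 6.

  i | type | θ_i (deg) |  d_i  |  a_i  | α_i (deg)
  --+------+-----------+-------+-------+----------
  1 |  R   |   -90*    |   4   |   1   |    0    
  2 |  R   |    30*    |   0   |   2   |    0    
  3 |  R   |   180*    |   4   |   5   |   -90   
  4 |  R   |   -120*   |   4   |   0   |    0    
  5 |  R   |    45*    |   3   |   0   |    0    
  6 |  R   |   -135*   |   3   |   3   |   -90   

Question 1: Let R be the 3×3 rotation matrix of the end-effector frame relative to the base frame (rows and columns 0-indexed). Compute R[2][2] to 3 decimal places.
0.866

End-effector z-axis (col 2 of R) = (0.2500,-0.4330,0.8660)
R[2][2] = 0.8660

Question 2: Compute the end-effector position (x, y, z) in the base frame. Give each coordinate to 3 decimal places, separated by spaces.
-8.861 -5.652 6.500

after link 1: o_1 = (0.0000, -1.0000, 4.0000)
after link 2: o_2 = (1.0000, -2.7321, 4.0000)
after link 3: o_3 = (-1.5000, 1.5981, 8.0000)
after link 4: o_4 = (-4.9641, -0.4019, 8.0000)
after link 5: o_5 = (-7.5622, -1.9019, 8.0000)
after link 6: o_6 = (-8.8612, -5.6519, 6.5000)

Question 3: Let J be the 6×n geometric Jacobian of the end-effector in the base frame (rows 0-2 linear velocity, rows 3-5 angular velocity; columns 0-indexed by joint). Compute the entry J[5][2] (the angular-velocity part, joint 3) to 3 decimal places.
axis z_2 = (0.0000,0.0000,1.0000); lever o_n−o_2 = (-9.8612,-2.9199,2.5000)
cross product → J_v[:, 2] = (2.9199,-9.8612,0.0000)
J_ω[:, 2] = z_2
entry J[5][2] = 1.0000

1.000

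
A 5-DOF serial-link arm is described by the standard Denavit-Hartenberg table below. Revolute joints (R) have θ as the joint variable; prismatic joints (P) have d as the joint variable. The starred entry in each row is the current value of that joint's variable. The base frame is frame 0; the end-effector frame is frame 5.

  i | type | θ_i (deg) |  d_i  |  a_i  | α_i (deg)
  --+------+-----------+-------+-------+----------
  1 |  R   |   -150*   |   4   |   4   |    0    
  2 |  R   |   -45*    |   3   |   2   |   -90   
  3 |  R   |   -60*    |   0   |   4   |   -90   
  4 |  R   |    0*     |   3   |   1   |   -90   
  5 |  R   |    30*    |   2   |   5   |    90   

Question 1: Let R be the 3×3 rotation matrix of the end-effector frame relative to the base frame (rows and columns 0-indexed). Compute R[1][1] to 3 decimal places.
0.966

End-effector y-axis (col 1 of R) = (0.2588,0.9659,-0.0000)
R[1][1] = 0.9659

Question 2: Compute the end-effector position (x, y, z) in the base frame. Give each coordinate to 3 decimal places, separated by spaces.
after link 1: o_1 = (-3.4641, -2.0000, 4.0000)
after link 2: o_2 = (-5.3960, -1.4824, 7.0000)
after link 3: o_3 = (-7.3278, -0.9647, 10.4641)
after link 4: o_4 = (-10.3203, -0.1629, 9.8301)
after link 5: o_5 = (-9.8027, 1.7690, 14.8301)

-9.803 1.769 14.830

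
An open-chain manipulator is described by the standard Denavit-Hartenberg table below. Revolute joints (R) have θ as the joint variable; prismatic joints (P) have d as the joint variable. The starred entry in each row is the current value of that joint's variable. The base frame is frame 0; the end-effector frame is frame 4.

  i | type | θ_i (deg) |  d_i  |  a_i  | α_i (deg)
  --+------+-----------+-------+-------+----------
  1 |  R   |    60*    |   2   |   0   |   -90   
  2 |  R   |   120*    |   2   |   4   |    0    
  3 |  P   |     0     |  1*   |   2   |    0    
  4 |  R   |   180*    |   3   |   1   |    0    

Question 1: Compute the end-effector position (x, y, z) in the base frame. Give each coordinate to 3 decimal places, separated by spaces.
-6.446 0.835 -2.330

after link 1: o_1 = (0.0000, 0.0000, 2.0000)
after link 2: o_2 = (-2.7321, -0.7321, -1.4641)
after link 3: o_3 = (-4.0981, -1.0981, -3.1962)
after link 4: o_4 = (-6.4462, 0.8349, -2.3301)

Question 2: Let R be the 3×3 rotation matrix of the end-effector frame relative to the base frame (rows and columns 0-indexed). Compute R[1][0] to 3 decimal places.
0.433

End-effector x-axis (col 0 of R) = (0.2500,0.4330,0.8660)
R[1][0] = 0.4330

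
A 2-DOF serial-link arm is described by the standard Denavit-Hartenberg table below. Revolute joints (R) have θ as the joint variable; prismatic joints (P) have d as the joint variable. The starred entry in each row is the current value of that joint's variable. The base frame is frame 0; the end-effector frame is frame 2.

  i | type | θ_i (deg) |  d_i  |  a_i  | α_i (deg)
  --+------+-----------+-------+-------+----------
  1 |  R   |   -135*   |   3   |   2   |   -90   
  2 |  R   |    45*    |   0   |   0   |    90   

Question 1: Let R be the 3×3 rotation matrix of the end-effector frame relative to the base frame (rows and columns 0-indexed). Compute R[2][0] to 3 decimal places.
-0.707

End-effector x-axis (col 0 of R) = (-0.5000,-0.5000,-0.7071)
R[2][0] = -0.7071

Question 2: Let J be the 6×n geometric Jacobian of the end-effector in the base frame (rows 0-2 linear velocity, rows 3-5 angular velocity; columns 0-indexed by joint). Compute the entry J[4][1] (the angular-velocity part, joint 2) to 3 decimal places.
axis z_1 = (0.7071,-0.7071,0.0000); lever o_n−o_1 = (0.0000,0.0000,0.0000)
cross product → J_v[:, 1] = (-0.0000,0.0000,0.0000)
J_ω[:, 1] = z_1
entry J[4][1] = -0.7071

-0.707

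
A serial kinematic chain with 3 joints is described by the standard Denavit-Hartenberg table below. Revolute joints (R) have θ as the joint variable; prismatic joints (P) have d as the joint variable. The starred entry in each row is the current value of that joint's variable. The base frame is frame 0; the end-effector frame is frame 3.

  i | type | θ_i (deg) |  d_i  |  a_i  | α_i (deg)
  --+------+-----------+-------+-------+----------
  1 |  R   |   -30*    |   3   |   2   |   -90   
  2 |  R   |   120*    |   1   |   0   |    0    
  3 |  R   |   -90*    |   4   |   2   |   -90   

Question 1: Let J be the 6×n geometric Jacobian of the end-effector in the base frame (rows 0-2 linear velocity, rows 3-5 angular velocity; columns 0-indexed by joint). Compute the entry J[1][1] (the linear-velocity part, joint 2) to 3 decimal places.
0.500

axis z_1 = (0.5000,0.8660,0.0000); lever o_n−o_1 = (4.0000,3.4641,-1.0000)
cross product → J_v[:, 1] = (-0.8660,0.5000,-1.7321)
J_ω[:, 1] = z_1
entry J[1][1] = 0.5000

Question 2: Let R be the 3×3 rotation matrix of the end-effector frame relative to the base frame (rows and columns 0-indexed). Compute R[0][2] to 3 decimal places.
-0.433

End-effector z-axis (col 2 of R) = (-0.4330,0.2500,-0.8660)
R[0][2] = -0.4330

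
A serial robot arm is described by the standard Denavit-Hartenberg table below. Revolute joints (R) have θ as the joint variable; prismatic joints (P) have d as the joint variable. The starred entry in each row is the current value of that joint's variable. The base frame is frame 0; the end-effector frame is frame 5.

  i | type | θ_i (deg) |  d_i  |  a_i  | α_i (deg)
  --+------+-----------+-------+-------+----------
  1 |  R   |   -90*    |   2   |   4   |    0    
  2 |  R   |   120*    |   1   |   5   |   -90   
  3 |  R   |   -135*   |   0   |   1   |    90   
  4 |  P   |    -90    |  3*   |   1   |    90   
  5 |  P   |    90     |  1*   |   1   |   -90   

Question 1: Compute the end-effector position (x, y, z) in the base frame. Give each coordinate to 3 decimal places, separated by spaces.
2.381 -3.780 0.172

after link 1: o_1 = (0.0000, -4.0000, 2.0000)
after link 2: o_2 = (4.3301, -1.5000, 3.0000)
after link 3: o_3 = (3.7178, -1.8536, 3.7071)
after link 4: o_4 = (2.3806, -3.7802, 1.5858)
after link 5: o_5 = (2.3806, -3.7802, 0.1716)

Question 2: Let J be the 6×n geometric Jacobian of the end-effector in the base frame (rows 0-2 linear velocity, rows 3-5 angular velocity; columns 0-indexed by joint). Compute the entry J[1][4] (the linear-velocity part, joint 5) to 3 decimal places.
0.354

prismatic axis z_4 = (0.6124,0.3536,-0.7071)
J_v[:, 4] = z_4; J_ω[:, 4] = (0,0,0)
entry J[1][4] = 0.3536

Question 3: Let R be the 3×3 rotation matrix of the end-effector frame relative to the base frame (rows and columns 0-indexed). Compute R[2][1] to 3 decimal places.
0.707

End-effector y-axis (col 1 of R) = (-0.6124,-0.3536,0.7071)
R[2][1] = 0.7071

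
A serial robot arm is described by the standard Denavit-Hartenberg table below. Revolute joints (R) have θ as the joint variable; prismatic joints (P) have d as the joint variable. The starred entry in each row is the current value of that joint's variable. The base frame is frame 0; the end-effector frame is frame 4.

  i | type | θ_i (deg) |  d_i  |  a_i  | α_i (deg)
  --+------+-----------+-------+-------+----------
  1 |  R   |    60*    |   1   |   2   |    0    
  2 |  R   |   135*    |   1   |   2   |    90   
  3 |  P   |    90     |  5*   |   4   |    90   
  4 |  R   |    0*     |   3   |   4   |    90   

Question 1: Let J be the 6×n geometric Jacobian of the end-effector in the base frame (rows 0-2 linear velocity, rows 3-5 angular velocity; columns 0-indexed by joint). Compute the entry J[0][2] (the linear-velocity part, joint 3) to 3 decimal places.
-0.259

prismatic axis z_2 = (-0.2588,0.9659,0.0000)
J_v[:, 2] = z_2; J_ω[:, 2] = (0,0,0)
entry J[0][2] = -0.2588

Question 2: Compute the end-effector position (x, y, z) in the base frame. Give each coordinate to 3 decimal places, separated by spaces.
-5.124 5.268 10.000

after link 1: o_1 = (1.0000, 1.7321, 1.0000)
after link 2: o_2 = (-0.9319, 1.2144, 2.0000)
after link 3: o_3 = (-2.2259, 6.0440, 6.0000)
after link 4: o_4 = (-5.1237, 5.2676, 10.0000)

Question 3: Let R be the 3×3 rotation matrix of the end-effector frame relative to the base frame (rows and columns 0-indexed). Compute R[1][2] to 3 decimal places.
-0.966

End-effector z-axis (col 2 of R) = (0.2588,-0.9659,-0.0000)
R[1][2] = -0.9659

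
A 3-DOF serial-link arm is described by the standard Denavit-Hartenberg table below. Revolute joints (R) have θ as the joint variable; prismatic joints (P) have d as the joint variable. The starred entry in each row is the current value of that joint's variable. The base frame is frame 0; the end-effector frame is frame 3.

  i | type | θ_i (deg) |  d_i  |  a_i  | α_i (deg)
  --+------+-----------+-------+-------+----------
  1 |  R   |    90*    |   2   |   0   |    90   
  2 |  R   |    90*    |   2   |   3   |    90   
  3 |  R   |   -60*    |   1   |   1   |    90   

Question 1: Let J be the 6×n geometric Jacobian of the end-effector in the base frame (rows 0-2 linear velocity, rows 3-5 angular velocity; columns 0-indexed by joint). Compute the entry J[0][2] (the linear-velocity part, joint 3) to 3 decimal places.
0.500

axis z_2 = (0.0000,1.0000,-0.0000); lever o_n−o_2 = (-0.8660,1.0000,0.5000)
cross product → J_v[:, 2] = (0.5000,-0.0000,0.8660)
J_ω[:, 2] = z_2
entry J[0][2] = 0.5000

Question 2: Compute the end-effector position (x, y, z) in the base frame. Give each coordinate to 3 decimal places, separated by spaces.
after link 1: o_1 = (0.0000, 0.0000, 2.0000)
after link 2: o_2 = (2.0000, 0.0000, 5.0000)
after link 3: o_3 = (1.1340, 1.0000, 5.5000)

1.134 1.000 5.500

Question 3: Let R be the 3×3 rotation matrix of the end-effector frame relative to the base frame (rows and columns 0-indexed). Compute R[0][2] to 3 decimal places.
-0.500

End-effector z-axis (col 2 of R) = (-0.5000,0.0000,-0.8660)
R[0][2] = -0.5000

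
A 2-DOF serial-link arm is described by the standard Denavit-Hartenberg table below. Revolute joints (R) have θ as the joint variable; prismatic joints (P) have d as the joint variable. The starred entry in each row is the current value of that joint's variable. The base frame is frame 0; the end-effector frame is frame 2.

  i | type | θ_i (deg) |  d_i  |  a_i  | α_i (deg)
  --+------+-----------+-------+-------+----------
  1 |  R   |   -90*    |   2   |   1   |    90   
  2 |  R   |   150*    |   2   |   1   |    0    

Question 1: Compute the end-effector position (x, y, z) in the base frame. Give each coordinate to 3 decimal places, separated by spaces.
-2.000 -0.134 2.500

after link 1: o_1 = (0.0000, -1.0000, 2.0000)
after link 2: o_2 = (-2.0000, -0.1340, 2.5000)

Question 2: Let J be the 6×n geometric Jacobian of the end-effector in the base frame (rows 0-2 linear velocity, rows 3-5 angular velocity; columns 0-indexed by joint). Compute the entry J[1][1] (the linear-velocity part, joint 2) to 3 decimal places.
axis z_1 = (-1.0000,-0.0000,0.0000); lever o_n−o_1 = (-2.0000,0.8660,0.5000)
cross product → J_v[:, 1] = (-0.0000,0.5000,-0.8660)
J_ω[:, 1] = z_1
entry J[1][1] = 0.5000

0.500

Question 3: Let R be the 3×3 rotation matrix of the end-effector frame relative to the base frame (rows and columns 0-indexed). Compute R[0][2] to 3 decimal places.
End-effector z-axis (col 2 of R) = (-1.0000,-0.0000,0.0000)
R[0][2] = -1.0000

-1.000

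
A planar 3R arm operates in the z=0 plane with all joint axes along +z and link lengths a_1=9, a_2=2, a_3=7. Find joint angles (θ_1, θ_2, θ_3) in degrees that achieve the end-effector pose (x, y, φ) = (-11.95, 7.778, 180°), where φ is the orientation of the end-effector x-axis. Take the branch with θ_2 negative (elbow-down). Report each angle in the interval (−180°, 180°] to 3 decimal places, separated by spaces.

135.002 -90.000 134.998

wrist centre = target − a_3·(cos φ, sin φ) = (-4.9500, 7.7780)
cos θ_2 = (84.9998−9²−2²)/(2·9·2) = -0.0000; θ_2 = -90.0003° (elbow-down)
β = atan2(7.7780,-4.9500) = 122.4731°; ψ = atan2(-2.0000,9.0000) = -12.5288°
θ_1 = β − ψ = 135.0019°
θ_3 = φ − θ_1 − θ_2 = 134.9984° (wrapped to (-180°,180°])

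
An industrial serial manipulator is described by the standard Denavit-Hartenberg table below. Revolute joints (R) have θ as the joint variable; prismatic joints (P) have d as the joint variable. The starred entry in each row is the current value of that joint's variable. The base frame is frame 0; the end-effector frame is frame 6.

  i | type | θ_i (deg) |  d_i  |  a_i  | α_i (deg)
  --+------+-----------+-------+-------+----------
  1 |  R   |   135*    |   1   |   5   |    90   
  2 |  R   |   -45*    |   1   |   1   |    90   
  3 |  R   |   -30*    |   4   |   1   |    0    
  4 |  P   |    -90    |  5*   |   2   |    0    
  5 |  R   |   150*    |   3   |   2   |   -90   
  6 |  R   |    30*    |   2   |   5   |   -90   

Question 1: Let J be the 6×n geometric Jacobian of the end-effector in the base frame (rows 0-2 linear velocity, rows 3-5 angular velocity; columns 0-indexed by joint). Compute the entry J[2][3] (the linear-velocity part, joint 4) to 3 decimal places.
prismatic axis z_3 = (0.5000,-0.5000,-0.7071)
J_v[:, 3] = z_3; J_ω[:, 3] = (0,0,0)
entry J[2][3] = -0.7071

-0.707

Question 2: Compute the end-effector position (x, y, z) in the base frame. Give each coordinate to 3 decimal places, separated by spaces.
1.132 4.051 -9.499

after link 1: o_1 = (-3.5355, 3.5355, 1.0000)
after link 2: o_2 = (-3.3284, 4.7426, 0.2929)
after link 3: o_3 = (-2.1150, 2.8221, -3.1479)
after link 4: o_4 = (-0.3397, -1.4026, -5.9763)
after link 5: o_5 = (1.0013, -1.3295, -9.3224)
after link 6: o_6 = (1.1320, 4.0512, -9.4992)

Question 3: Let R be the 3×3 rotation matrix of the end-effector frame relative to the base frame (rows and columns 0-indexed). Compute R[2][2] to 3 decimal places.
0.919

End-effector z-axis (col 2 of R) = (-0.3933,0.0397,0.9186)
R[2][2] = 0.9186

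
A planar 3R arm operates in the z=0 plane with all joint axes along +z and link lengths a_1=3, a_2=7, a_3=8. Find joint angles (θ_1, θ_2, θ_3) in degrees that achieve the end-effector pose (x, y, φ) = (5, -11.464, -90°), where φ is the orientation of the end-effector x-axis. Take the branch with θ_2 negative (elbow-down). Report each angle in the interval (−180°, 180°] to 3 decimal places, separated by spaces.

60.002 -120.001 -30.001

wrist centre = target − a_3·(cos φ, sin φ) = (5.0000, -3.4640)
cos θ_2 = (36.9993−3²−7²)/(2·3·7) = -0.5000; θ_2 = -120.0011° (elbow-down)
β = atan2(-3.4640,5.0000) = -34.7142°; ψ = atan2(-6.0621,-0.5001) = -94.7162°
θ_1 = β − ψ = 60.0019°
θ_3 = φ − θ_1 − θ_2 = -30.0008° (wrapped to (-180°,180°])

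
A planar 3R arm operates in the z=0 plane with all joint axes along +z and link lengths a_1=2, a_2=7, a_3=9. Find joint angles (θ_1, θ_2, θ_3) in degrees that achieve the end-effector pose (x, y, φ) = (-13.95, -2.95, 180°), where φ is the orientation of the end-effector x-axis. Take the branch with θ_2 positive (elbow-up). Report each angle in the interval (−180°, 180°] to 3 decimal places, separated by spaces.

wrist centre = target − a_3·(cos φ, sin φ) = (-4.9500, -2.9500)
cos θ_2 = (33.2050−2²−7²)/(2·2·7) = -0.7070; θ_2 = 134.9885° (elbow-up)
β = atan2(-2.9500,-4.9500) = -149.2068°; ψ = atan2(4.9507,-2.9488) = 120.7788°
θ_1 = β − ψ = -269.9855°
θ_3 = φ − θ_1 − θ_2 = -45.0029° (wrapped to (-180°,180°])

90.014 134.988 -45.003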